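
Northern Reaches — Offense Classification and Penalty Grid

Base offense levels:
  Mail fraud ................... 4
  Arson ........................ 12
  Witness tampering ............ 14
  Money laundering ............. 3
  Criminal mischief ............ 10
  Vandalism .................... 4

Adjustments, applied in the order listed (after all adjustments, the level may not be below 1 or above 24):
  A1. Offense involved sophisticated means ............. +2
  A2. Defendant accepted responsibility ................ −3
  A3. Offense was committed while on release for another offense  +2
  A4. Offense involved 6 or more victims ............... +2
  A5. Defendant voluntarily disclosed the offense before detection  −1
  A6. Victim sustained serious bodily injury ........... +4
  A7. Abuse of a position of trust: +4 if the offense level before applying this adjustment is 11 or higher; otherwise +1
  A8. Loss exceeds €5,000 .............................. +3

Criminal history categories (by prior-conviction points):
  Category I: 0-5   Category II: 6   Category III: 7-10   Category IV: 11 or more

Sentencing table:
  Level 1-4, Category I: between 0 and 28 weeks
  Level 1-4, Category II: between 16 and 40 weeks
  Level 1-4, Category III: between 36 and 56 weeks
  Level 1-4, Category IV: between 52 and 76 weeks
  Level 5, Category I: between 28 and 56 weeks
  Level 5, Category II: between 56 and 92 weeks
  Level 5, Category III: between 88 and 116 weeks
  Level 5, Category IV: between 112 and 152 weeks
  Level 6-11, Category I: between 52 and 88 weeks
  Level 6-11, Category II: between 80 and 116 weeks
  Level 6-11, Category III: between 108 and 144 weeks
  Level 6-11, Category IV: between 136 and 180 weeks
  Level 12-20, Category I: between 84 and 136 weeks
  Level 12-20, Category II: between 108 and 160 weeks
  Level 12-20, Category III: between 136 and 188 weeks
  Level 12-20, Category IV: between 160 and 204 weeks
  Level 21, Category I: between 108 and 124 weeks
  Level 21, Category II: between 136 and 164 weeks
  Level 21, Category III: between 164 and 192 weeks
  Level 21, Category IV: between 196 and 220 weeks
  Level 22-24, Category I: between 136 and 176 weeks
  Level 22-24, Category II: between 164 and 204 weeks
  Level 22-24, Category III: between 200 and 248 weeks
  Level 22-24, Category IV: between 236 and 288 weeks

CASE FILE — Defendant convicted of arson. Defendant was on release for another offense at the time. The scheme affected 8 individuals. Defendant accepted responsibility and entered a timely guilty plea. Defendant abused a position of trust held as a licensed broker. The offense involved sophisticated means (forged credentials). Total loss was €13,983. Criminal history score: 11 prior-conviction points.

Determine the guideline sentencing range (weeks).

236-288 weeks

Base offense level for arson: 12.
A1 applies: 12 + 2 = 14.
A2 applies: 14 − 3 = 11.
A3 applies: 11 + 2 = 13.
A4 applies: 13 + 2 = 15.
A6 does not apply.
A7 applies (level before this adjustment is 15 ≥ 11, so +4): 15 + 4 = 19.
A8 applies: 19 + 3 = 22.
Final offense level: 22.
Criminal history: 11 prior points → Category IV (11+).
Level 22 falls in the 22-24 band.
Grid: Level 22-24 × Category IV = 236-288 weeks.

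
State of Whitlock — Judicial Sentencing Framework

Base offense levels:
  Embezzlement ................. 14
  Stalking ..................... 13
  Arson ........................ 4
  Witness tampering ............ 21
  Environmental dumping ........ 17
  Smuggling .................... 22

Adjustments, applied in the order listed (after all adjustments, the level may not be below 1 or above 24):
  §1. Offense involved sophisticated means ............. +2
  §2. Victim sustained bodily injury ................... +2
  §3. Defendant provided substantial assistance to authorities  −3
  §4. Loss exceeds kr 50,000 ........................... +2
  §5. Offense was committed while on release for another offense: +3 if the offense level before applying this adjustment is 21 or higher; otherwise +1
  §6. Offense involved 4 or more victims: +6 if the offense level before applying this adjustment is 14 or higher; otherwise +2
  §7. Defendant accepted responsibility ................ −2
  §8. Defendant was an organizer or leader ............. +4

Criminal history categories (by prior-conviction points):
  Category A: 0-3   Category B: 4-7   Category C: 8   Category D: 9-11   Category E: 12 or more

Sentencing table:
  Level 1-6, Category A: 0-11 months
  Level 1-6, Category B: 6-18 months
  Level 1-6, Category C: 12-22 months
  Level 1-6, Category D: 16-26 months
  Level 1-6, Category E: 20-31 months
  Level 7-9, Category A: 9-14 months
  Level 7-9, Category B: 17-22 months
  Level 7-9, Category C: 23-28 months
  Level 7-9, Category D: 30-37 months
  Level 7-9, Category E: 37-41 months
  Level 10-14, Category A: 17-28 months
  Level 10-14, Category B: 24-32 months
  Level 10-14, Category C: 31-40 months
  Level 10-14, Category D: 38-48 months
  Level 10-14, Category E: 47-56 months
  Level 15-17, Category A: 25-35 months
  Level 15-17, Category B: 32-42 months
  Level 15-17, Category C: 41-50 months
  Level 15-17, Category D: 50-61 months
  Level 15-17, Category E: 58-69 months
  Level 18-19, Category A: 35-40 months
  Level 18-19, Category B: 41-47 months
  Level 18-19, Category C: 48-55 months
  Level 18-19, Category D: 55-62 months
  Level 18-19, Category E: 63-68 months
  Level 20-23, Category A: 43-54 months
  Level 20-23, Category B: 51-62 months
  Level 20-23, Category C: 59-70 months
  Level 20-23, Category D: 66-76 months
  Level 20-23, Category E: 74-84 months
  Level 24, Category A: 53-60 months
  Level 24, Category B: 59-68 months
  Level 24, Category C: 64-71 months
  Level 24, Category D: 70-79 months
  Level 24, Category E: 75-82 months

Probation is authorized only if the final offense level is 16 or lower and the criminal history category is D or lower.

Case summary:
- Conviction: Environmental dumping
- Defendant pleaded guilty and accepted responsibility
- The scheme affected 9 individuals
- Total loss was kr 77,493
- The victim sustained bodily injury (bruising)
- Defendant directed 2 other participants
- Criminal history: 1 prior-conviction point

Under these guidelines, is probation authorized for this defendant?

No

Base offense level for environmental dumping: 17.
§2 applies: 17 + 2 = 19.
§4 applies: 19 + 2 = 21.
§5 does not apply.
§6 applies (level before this adjustment is 21 ≥ 14, so +6): 21 + 6 = 27.
§7 applies: 27 − 2 = 25.
§8 applies: 25 + 4 = 29.
Level 29 exceeds the maximum of 24; capped at 24.
Final offense level: 24.
Criminal history: 1 prior point → Category A (0-3).
Level 24 falls in the 24 band.
Grid: Level 24 × Category A = 53-60 months.
Probation check: level 24 > 16 and category A ≤ D → not eligible.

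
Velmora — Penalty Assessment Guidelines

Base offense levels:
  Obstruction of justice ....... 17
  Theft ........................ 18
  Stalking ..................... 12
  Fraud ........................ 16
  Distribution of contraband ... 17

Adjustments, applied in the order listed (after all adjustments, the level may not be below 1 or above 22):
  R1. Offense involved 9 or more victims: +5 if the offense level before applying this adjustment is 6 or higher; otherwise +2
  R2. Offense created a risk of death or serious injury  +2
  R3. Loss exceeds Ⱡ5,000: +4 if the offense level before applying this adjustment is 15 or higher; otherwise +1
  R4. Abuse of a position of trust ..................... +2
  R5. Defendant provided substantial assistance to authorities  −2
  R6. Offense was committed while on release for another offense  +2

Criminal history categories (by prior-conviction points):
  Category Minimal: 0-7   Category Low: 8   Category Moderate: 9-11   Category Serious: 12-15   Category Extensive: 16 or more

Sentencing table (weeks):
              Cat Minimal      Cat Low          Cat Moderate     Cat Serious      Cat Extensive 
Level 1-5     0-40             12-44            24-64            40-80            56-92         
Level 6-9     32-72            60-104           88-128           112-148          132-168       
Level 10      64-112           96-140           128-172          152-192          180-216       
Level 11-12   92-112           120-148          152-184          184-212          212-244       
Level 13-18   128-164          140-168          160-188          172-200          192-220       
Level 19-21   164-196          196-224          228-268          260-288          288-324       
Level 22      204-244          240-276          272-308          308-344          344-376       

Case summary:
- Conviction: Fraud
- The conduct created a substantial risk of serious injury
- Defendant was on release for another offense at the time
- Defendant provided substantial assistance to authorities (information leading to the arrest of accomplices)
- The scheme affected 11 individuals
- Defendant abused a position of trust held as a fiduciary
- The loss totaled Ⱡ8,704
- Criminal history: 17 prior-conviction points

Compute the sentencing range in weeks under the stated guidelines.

344-376 weeks

Base offense level for fraud: 16.
R1 applies (level before this adjustment is 16 ≥ 6, so +5): 16 + 5 = 21.
R2 applies: 21 + 2 = 23.
R3 applies (level before this adjustment is 23 ≥ 15, so +4): 23 + 4 = 27.
R4 applies: 27 + 2 = 29.
R5 applies: 29 − 2 = 27.
R6 applies: 27 + 2 = 29.
Level 29 exceeds the maximum of 22; capped at 22.
Final offense level: 22.
Criminal history: 17 prior points → Category Extensive (16+).
Level 22 falls in the 22 band.
Grid: Level 22 × Category Extensive = 344-376 weeks.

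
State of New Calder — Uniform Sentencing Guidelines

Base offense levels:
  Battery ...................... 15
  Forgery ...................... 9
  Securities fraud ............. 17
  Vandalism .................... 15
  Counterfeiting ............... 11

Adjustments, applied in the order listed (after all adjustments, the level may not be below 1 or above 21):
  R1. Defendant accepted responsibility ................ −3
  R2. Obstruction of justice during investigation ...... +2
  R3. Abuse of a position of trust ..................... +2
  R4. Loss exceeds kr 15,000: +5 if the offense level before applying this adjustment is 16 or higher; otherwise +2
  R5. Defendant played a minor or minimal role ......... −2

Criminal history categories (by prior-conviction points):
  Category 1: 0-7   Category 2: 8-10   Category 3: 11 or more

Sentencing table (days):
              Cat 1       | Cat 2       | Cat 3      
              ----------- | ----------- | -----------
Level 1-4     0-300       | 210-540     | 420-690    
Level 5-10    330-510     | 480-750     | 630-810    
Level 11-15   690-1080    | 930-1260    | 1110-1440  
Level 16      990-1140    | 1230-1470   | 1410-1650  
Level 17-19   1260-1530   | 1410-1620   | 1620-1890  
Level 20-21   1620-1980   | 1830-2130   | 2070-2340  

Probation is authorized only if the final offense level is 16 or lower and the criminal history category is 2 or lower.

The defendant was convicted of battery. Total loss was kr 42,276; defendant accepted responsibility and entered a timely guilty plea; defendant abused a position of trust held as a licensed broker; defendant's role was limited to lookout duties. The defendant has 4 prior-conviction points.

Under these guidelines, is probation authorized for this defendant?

Yes

Base offense level for battery: 15.
R1 applies: 15 − 3 = 12.
R2 does not apply.
R3 applies: 12 + 2 = 14.
R4 applies (level before this adjustment is 14 < 16, so +2): 14 + 2 = 16.
R5 applies: 16 − 2 = 14.
Final offense level: 14.
Criminal history: 4 prior points → Category 1 (0-7).
Level 14 falls in the 11-15 band.
Grid: Level 11-15 × Category 1 = 690-1080 days.
Probation check: level 14 ≤ 16 and category 1 ≤ 2 → eligible.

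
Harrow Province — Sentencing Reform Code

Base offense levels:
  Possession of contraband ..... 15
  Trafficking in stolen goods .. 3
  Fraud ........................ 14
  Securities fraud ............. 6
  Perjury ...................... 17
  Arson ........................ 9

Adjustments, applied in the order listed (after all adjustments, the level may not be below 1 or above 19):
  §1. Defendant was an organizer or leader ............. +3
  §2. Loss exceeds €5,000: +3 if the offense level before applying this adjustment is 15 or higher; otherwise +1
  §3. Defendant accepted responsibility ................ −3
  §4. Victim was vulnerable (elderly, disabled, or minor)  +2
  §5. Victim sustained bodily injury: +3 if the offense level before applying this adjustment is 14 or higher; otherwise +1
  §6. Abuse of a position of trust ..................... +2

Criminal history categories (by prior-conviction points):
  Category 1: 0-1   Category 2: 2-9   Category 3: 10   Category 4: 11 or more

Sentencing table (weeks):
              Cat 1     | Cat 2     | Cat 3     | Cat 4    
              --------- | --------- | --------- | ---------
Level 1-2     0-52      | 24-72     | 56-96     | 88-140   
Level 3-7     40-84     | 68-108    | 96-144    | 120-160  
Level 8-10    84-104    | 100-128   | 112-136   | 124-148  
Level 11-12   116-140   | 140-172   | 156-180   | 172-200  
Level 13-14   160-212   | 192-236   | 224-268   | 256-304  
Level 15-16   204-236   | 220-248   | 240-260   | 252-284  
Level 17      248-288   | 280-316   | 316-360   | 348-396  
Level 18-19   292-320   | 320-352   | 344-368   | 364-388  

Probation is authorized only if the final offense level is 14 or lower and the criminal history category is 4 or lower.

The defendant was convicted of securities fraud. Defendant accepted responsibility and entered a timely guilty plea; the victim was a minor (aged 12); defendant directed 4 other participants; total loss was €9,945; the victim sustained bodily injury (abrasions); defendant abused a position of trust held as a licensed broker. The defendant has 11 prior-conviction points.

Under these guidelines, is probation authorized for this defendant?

Base offense level for securities fraud: 6.
§1 applies: 6 + 3 = 9.
§2 applies (level before this adjustment is 9 < 15, so +1): 9 + 1 = 10.
§3 applies: 10 − 3 = 7.
§4 applies: 7 + 2 = 9.
§5 applies (level before this adjustment is 9 < 14, so +1): 9 + 1 = 10.
§6 applies: 10 + 2 = 12.
Final offense level: 12.
Criminal history: 11 prior points → Category 4 (11+).
Level 12 falls in the 11-12 band.
Grid: Level 11-12 × Category 4 = 172-200 weeks.
Probation check: level 12 ≤ 14 and category 4 ≤ 4 → eligible.

Yes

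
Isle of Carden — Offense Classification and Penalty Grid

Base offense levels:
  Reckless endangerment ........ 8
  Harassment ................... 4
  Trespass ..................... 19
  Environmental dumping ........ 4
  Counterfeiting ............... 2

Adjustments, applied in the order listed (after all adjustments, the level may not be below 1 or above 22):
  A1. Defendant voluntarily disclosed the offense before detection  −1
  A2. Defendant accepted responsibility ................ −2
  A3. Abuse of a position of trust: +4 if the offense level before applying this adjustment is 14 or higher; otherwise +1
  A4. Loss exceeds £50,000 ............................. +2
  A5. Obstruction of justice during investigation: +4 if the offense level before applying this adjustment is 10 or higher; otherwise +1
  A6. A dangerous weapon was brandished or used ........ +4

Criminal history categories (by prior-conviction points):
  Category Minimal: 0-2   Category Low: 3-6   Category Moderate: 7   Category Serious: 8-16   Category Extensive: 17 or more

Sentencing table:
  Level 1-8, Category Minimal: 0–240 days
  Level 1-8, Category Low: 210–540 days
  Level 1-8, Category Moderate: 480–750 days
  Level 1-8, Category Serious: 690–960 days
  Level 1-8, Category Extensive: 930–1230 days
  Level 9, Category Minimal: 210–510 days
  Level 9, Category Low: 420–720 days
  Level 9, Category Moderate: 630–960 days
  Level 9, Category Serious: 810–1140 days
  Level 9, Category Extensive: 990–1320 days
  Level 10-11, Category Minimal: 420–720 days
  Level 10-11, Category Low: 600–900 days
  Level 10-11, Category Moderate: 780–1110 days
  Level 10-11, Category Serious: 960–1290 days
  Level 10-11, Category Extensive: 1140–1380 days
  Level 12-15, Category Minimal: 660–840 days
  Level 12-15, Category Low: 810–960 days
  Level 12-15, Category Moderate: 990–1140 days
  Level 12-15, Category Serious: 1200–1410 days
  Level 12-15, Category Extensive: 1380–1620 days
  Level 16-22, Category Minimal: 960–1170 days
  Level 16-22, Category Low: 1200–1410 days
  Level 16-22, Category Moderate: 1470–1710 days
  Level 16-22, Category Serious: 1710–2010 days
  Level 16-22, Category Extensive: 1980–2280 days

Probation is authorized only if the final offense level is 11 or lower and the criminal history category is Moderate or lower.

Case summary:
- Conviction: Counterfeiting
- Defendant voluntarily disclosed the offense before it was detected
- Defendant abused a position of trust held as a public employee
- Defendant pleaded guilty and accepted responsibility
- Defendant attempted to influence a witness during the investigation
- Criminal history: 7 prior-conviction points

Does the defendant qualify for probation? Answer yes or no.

Yes

Base offense level for counterfeiting: 2.
A1 applies: 2 − 1 = 1.
A2 applies: 1 − 2 = -1.
A3 applies (level before this adjustment is -1 < 14, so +1): -1 + 1 = 0.
A5 applies (level before this adjustment is 0 < 10, so +1): 0 + 1 = 1.
Final offense level: 1.
Criminal history: 7 prior points → Category Moderate (7).
Level 1 falls in the 1-8 band.
Grid: Level 1-8 × Category Moderate = 480-750 days.
Probation check: level 1 ≤ 11 and category Moderate ≤ Moderate → eligible.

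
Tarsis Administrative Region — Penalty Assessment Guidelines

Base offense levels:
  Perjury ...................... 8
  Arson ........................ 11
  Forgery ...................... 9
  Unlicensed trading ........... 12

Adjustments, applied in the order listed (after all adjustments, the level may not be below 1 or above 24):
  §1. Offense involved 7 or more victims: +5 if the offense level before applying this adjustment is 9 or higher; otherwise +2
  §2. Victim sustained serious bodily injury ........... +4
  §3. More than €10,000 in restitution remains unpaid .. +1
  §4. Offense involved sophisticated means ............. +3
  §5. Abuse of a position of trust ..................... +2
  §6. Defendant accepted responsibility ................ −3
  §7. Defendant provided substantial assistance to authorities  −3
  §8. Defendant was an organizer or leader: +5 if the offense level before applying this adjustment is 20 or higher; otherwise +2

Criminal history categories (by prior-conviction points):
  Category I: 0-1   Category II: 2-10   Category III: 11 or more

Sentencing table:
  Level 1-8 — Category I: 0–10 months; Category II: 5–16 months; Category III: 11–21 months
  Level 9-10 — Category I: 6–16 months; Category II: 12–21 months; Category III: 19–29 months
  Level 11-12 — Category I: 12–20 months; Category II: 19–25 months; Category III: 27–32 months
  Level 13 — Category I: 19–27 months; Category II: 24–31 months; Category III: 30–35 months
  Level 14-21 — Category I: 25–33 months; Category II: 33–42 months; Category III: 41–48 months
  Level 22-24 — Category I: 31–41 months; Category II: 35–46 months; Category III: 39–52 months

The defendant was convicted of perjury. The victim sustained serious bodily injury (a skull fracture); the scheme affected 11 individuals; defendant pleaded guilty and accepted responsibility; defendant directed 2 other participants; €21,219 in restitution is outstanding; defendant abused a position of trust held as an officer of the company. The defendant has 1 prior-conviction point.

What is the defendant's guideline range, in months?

Base offense level for perjury: 8.
§1 applies (level before this adjustment is 8 < 9, so +2): 8 + 2 = 10.
§2 applies: 10 + 4 = 14.
§3 applies: 14 + 1 = 15.
§4 does not apply.
§5 applies: 15 + 2 = 17.
§6 applies: 17 − 3 = 14.
§8 applies (level before this adjustment is 14 < 20, so +2): 14 + 2 = 16.
Final offense level: 16.
Criminal history: 1 prior point → Category I (0-1).
Level 16 falls in the 14-21 band.
Grid: Level 14-21 × Category I = 25-33 months.

25-33 months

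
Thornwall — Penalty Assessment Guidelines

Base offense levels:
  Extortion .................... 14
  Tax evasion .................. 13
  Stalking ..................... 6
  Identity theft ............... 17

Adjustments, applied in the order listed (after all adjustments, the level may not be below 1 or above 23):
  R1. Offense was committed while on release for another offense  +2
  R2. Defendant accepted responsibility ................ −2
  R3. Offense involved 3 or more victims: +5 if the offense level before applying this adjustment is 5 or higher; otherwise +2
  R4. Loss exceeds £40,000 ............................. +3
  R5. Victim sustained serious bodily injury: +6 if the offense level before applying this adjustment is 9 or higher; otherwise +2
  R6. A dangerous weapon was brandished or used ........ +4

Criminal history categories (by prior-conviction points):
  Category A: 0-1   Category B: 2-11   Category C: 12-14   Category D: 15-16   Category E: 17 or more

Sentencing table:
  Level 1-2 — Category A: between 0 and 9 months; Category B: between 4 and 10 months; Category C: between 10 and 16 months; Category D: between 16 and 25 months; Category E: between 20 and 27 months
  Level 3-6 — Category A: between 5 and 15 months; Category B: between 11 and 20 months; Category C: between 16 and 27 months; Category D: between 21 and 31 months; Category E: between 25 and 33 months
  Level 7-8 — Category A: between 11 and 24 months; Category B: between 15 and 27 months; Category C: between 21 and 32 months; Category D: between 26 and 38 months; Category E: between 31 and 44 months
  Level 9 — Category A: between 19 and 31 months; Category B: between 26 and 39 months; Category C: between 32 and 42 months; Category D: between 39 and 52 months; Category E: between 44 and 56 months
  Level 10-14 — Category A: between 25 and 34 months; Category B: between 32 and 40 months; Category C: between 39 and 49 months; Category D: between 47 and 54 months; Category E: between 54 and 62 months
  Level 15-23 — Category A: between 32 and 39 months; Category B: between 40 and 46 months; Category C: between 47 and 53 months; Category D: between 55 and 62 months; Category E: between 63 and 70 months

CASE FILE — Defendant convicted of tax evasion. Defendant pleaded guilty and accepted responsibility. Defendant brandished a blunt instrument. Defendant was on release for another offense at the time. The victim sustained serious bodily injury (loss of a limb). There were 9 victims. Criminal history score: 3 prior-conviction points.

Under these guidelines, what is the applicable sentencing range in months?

40-46 months

Base offense level for tax evasion: 13.
R1 applies: 13 + 2 = 15.
R2 applies: 15 − 2 = 13.
R3 applies (level before this adjustment is 13 ≥ 5, so +5): 13 + 5 = 18.
R5 applies (level before this adjustment is 18 ≥ 9, so +6): 18 + 6 = 24.
R6 applies: 24 + 4 = 28.
Level 28 exceeds the maximum of 23; capped at 23.
Final offense level: 23.
Criminal history: 3 prior points → Category B (2-11).
Level 23 falls in the 15-23 band.
Grid: Level 15-23 × Category B = 40-46 months.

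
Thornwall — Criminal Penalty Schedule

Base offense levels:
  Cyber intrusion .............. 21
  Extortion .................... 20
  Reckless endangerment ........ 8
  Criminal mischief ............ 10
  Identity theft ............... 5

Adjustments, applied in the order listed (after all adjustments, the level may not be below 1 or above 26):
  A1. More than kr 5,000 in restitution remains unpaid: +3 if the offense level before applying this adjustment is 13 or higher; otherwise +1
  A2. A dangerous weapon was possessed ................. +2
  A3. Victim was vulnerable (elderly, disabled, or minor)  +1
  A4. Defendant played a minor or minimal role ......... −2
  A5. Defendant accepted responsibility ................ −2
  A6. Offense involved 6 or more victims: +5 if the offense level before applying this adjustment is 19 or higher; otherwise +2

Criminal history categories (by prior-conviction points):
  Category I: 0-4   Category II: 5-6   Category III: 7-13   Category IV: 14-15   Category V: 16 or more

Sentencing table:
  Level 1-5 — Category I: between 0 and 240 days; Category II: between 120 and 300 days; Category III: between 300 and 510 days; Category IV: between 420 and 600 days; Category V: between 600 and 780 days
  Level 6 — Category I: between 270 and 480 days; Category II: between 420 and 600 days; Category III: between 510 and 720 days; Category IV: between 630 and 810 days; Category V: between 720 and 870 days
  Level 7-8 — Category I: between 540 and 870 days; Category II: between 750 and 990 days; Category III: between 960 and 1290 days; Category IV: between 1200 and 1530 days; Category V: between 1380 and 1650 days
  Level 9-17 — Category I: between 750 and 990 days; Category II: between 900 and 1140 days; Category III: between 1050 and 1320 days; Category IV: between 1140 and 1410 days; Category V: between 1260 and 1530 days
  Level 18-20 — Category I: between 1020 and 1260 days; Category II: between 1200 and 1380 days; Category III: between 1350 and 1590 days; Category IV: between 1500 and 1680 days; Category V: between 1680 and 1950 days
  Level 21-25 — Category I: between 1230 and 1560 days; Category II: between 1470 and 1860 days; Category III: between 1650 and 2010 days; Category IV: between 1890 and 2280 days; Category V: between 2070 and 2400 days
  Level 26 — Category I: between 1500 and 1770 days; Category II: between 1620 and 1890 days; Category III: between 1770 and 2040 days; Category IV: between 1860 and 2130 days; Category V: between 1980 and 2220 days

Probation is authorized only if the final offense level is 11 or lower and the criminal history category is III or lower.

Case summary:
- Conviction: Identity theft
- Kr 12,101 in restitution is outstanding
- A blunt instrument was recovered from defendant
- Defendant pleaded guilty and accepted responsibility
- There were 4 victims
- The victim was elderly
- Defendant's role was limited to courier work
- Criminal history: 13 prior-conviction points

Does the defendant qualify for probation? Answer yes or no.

Base offense level for identity theft: 5.
A1 applies (level before this adjustment is 5 < 13, so +1): 5 + 1 = 6.
A2 applies: 6 + 2 = 8.
A3 applies: 8 + 1 = 9.
A4 applies: 9 − 2 = 7.
A5 applies: 7 − 2 = 5.
Final offense level: 5.
Criminal history: 13 prior points → Category III (7-13).
Level 5 falls in the 1-5 band.
Grid: Level 1-5 × Category III = 300-510 days.
Probation check: level 5 ≤ 11 and category III ≤ III → eligible.

Yes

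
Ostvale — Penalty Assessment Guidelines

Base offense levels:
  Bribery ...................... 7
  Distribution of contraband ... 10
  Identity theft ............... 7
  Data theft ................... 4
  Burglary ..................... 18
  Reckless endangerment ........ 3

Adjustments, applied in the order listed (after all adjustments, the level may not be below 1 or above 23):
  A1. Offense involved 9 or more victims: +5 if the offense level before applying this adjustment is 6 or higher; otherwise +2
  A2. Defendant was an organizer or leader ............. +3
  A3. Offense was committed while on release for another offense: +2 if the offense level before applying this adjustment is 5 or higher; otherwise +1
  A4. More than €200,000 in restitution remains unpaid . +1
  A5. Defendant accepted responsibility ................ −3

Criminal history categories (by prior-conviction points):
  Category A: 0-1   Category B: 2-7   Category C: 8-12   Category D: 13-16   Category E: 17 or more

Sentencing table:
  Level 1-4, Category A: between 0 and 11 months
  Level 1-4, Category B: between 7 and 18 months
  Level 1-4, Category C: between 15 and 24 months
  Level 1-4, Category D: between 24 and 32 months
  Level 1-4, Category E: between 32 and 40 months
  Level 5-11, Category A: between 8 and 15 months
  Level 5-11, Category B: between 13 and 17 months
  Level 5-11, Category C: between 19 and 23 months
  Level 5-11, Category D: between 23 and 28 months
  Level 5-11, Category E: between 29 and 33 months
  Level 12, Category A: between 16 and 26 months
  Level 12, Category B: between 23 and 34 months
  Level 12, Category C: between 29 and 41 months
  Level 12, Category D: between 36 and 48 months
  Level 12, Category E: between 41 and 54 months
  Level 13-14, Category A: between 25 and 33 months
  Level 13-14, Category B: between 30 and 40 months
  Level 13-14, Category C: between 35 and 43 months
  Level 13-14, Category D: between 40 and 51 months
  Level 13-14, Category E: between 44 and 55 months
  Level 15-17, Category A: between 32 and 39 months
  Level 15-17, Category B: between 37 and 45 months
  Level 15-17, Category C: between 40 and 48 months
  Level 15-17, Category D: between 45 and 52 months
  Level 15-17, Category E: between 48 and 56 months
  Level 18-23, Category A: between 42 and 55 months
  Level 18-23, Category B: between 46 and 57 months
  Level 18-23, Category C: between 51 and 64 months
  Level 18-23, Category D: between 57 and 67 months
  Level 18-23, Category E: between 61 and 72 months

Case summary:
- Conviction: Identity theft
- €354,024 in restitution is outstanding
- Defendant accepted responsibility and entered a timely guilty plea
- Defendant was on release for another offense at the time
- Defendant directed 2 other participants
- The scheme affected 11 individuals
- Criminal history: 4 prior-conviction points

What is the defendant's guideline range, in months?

37-45 months

Base offense level for identity theft: 7.
A1 applies (level before this adjustment is 7 ≥ 6, so +5): 7 + 5 = 12.
A2 applies: 12 + 3 = 15.
A3 applies (level before this adjustment is 15 ≥ 5, so +2): 15 + 2 = 17.
A4 applies: 17 + 1 = 18.
A5 applies: 18 − 3 = 15.
Final offense level: 15.
Criminal history: 4 prior points → Category B (2-7).
Level 15 falls in the 15-17 band.
Grid: Level 15-17 × Category B = 37-45 months.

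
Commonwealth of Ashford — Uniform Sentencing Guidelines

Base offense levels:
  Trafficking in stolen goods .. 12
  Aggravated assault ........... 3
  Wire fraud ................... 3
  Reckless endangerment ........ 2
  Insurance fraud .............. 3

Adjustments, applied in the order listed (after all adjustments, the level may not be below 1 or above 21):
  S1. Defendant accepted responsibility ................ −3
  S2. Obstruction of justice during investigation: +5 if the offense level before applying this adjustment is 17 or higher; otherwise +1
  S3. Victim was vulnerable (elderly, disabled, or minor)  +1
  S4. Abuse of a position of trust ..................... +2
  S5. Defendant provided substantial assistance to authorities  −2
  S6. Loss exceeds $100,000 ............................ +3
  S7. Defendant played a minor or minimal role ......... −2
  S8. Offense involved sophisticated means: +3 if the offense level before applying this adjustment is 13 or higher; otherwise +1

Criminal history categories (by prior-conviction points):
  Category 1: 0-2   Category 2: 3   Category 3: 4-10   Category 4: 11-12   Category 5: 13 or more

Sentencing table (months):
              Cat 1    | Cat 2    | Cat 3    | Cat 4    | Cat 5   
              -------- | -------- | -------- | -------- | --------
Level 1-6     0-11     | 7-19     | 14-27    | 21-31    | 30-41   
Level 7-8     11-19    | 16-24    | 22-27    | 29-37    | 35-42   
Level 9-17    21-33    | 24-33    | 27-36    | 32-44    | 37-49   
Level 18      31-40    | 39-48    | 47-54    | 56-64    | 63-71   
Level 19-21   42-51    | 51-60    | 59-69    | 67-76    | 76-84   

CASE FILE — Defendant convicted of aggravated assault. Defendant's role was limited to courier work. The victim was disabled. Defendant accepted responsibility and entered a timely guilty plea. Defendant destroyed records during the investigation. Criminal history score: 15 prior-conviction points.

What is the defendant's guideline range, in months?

30-41 months

Base offense level for aggravated assault: 3.
S1 applies: 3 − 3 = 0.
S2 applies (level before this adjustment is 0 < 17, so +1): 0 + 1 = 1.
S3 applies: 1 + 1 = 2.
S4 does not apply.
S5 does not apply.
S7 applies: 2 − 2 = 0.
S8 does not apply.
Level 0 is below the minimum of 1; floored at 1.
Final offense level: 1.
Criminal history: 15 prior points → Category 5 (13+).
Level 1 falls in the 1-6 band.
Grid: Level 1-6 × Category 5 = 30-41 months.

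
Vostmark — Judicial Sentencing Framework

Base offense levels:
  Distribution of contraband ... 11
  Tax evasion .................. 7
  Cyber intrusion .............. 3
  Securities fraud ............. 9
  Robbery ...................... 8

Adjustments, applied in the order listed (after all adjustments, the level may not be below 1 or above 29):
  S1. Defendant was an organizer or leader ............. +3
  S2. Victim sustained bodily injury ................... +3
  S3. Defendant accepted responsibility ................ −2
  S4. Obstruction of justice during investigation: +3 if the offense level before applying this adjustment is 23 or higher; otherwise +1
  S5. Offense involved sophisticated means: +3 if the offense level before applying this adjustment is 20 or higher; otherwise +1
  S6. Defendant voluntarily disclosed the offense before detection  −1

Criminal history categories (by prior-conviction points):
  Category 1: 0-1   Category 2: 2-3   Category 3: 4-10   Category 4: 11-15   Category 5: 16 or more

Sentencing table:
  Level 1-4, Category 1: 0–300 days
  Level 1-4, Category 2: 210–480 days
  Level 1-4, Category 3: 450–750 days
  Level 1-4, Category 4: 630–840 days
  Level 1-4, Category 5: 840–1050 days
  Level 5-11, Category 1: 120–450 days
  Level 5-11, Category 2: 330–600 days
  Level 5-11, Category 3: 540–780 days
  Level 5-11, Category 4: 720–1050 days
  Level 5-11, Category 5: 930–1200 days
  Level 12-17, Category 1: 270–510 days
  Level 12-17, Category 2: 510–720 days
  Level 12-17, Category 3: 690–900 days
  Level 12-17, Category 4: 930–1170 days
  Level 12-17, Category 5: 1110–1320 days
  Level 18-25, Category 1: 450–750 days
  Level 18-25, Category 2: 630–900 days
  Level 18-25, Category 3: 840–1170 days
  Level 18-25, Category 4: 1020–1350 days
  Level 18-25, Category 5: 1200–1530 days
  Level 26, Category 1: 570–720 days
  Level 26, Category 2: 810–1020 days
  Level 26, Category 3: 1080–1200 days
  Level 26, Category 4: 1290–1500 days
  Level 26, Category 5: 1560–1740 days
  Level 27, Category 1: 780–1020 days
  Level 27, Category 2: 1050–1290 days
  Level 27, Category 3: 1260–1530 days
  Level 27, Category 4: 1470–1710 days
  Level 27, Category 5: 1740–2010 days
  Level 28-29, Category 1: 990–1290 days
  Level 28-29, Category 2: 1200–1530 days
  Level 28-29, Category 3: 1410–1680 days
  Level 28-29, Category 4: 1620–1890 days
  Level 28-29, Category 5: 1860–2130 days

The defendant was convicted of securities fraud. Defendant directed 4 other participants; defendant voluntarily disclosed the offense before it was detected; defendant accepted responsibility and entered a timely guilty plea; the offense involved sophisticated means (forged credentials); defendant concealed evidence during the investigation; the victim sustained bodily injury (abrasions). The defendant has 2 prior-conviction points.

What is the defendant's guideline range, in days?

510-720 days

Base offense level for securities fraud: 9.
S1 applies: 9 + 3 = 12.
S2 applies: 12 + 3 = 15.
S3 applies: 15 − 2 = 13.
S4 applies (level before this adjustment is 13 < 23, so +1): 13 + 1 = 14.
S5 applies (level before this adjustment is 14 < 20, so +1): 14 + 1 = 15.
S6 applies: 15 − 1 = 14.
Final offense level: 14.
Criminal history: 2 prior points → Category 2 (2-3).
Level 14 falls in the 12-17 band.
Grid: Level 12-17 × Category 2 = 510-720 days.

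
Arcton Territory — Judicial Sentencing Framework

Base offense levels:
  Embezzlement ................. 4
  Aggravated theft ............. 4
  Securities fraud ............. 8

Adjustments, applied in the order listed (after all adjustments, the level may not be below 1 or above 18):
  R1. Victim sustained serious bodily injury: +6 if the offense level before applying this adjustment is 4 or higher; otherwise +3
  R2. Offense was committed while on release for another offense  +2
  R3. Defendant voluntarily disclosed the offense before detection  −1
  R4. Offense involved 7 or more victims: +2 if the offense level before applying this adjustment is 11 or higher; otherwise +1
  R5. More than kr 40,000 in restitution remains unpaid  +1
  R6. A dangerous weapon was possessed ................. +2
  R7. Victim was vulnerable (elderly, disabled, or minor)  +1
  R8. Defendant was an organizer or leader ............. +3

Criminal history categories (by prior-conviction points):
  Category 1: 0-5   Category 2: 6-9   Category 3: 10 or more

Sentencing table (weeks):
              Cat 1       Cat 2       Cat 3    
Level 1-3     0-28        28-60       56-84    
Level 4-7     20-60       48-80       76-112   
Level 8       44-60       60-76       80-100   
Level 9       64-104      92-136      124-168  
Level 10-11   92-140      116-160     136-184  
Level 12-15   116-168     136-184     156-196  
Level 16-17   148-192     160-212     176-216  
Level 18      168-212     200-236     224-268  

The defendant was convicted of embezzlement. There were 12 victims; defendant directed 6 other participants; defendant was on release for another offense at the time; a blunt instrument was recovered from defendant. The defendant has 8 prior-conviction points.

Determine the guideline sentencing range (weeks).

136-184 weeks

Base offense level for embezzlement: 4.
R1 does not apply.
R2 applies: 4 + 2 = 6.
R3 does not apply.
R4 applies (level before this adjustment is 6 < 11, so +1): 6 + 1 = 7.
R5 does not apply.
R6 applies: 7 + 2 = 9.
R8 applies: 9 + 3 = 12.
Final offense level: 12.
Criminal history: 8 prior points → Category 2 (6-9).
Level 12 falls in the 12-15 band.
Grid: Level 12-15 × Category 2 = 136-184 weeks.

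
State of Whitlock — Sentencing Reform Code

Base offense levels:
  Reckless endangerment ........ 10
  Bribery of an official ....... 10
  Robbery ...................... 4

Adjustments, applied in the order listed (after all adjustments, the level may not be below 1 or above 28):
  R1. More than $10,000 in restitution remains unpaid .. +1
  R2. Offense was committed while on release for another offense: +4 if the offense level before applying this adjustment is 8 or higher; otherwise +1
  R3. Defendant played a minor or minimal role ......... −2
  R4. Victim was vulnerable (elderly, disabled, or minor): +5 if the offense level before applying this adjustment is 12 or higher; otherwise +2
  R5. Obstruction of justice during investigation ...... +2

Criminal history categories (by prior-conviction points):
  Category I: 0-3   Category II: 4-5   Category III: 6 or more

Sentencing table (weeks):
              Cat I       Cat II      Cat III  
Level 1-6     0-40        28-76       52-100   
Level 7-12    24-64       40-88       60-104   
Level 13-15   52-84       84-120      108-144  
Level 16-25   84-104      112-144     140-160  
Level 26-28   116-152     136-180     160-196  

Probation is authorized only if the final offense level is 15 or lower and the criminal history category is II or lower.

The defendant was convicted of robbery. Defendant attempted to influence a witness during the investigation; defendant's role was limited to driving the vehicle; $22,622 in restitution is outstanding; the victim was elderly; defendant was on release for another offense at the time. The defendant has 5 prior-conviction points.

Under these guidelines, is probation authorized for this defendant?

Base offense level for robbery: 4.
R1 applies: 4 + 1 = 5.
R2 applies (level before this adjustment is 5 < 8, so +1): 5 + 1 = 6.
R3 applies: 6 − 2 = 4.
R4 applies (level before this adjustment is 4 < 12, so +2): 4 + 2 = 6.
R5 applies: 6 + 2 = 8.
Final offense level: 8.
Criminal history: 5 prior points → Category II (4-5).
Level 8 falls in the 7-12 band.
Grid: Level 7-12 × Category II = 40-88 weeks.
Probation check: level 8 ≤ 15 and category II ≤ II → eligible.

Yes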